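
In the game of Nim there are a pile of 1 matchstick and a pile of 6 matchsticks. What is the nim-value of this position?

Compute the nim-sum pairwise:
1 ⊕ 6 = 7

7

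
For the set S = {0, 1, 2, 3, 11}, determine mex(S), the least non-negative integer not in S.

The values 0, 1, 2, 3 are all present; 4 is the first non-negative integer missing from the set.

4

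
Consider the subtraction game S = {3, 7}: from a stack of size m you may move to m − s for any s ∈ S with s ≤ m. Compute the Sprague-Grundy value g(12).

Build the Grundy sequence with g(k) = mex{g(k−s) : s ∈ {3, 7}, s ≤ k}:
g(0) = mex{} = 0
g(1) = mex{} = 0
g(2) = mex{} = 0
g(3) = mex{0} = 1
g(4) = mex{0} = 1
g(5) = mex{0} = 1
g(6) = mex{1} = 0
g(7) = mex{0,1} = 2
g(8) = mex{0,1} = 2
g(9) = mex{0} = 1
g(10) = mex{1,2} = 0
g(11) = mex{1,2} = 0
g(12) = mex{1} = 0
So g(12) = 0.

0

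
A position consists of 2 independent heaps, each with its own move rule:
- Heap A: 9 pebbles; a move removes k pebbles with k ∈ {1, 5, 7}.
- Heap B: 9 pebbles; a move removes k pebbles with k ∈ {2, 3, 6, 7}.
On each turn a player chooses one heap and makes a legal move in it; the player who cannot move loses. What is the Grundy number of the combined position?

1

For heap A, compute g(0), g(1), … with moves {1, 5, 7}:
k:     0  1  2  3  4  5  6  7  8  9
g(k):  0  1  0  1  0  1  0  1  0  1
So g(9) = 1.
Grundy values for heap B (subtraction set {2, 3, 6, 7}):
g(0) = mex{} = 0
g(1) = mex{} = 0
g(2) = mex{0} = 1
g(3) = mex{0} = 1
g(4) = mex{0,1} = 2
g(5) = mex{1} = 0
g(6) = mex{0,1,2} = 3
g(7) = mex{0,2} = 1
g(8) = mex{0,1,3} = 2
g(9) = mex{1,3} = 0
So g(9) = 0.
By the Sprague-Grundy theorem, the Grundy value of a sum of independent games is the XOR of the component values.
Combined value = 1 ⊕ 0 = 1.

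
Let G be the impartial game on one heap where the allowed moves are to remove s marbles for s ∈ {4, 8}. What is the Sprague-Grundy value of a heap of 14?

Build the Grundy sequence with g(k) = mex{g(k−s) : s ∈ {4, 8}, s ≤ k}:
k:     0  1  2  3  4  5  6  7  8  9 10 11 12 13 14
g(k):  0  0  0  0  1  1  1  1  2  2  2  2  0  0  0
So g(14) = 0.

0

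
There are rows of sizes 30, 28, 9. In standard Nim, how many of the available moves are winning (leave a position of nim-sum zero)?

Write each in binary and XOR column by column:
  11110  (30)
  11100  (28)
  01001  (9)
  -----
  01011  (11)
The overall nim-sum is X = 11. A row of size p has a winning move iff p XOR X < p (reduce it to p XOR X).
  30: 30 XOR 11 = 21 < 30 — winning move (to 21).
  28: 28 XOR 11 = 23 < 28 — winning move (to 23).
  9: 9 XOR 11 = 2 < 9 — winning move (to 2).
That gives 3 winning moves.

3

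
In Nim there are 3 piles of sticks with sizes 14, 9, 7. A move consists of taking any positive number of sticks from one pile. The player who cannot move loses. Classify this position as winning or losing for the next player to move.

Losing position

Compute the nim-sum pairwise:
14 ^ 9 = 7
7 ^ 7 = 0
The nim-sum is 0, so this is a P-position: the player to move is in a losing position under optimal play.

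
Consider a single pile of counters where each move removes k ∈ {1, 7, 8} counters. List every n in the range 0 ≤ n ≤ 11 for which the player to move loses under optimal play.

0, 2, 4, 6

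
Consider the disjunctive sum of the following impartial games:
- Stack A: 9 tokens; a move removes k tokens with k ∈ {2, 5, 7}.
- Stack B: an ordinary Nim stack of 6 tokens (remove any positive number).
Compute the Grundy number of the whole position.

4

Grundy values for stack A (subtraction set {2, 5, 7}):
g(0) = mex{} = 0
g(1) = mex{} = 0
g(2) = mex{0} = 1
g(3) = mex{0} = 1
g(4) = mex{1} = 0
g(5) = mex{0,1} = 2
g(6) = mex{0} = 1
g(7) = mex{0,1,2} = 3
g(8) = mex{0,1} = 2
g(9) = mex{0,1,3} = 2
So g(9) = 2.
Stack B is a plain Nim stack of size 6, so its Grundy value is 6.
By the Sprague-Grundy theorem, the Grundy value of a sum of independent games is the XOR of the component values.
Combined value = 2 XOR 6 = 4.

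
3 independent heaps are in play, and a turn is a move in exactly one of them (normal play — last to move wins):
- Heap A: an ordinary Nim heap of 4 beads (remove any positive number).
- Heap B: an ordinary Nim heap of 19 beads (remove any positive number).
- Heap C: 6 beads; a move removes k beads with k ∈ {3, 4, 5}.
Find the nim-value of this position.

21

Heap A is a plain Nim heap of size 4, so its Grundy value is 4.
Heap B is a plain Nim heap of size 19, so its Grundy value is 19.
For heap C, compute g(0), g(1), … with moves {3, 4, 5}:
k:     0  1  2  3  4  5  6
g(k):  0  0  0  1  1  1  2
So g(6) = 2.
The value of a disjunctive sum is the nim-sum of the parts.
Combined value = 4 XOR 19 XOR 2 = 21.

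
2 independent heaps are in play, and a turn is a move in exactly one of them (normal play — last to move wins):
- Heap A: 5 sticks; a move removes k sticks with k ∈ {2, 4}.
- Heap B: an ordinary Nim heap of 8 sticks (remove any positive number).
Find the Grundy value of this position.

10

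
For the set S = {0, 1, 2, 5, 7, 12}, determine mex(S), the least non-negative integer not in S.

3

The values 0, 1, 2 are all present; 3 is the first non-negative integer missing from the set.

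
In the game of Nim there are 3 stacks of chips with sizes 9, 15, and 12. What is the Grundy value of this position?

Compute the nim-sum pairwise:
9 ^ 15 = 6
6 ^ 12 = 10

10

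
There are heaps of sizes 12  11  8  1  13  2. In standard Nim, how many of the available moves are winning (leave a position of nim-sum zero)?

Compute the nim-sum pairwise:
12 ^ 11 = 7
7 ^ 8 = 15
15 ^ 1 = 14
14 ^ 13 = 3
3 ^ 2 = 1
The overall nim-sum is X = 1. A heap of size p has a winning move iff p XOR X < p (reduce it to p XOR X).
  12: 12 XOR 1 = 13 ≥ 12 — no move.
  11: 11 XOR 1 = 10 < 11 — winning move (to 10).
  8: 8 XOR 1 = 9 ≥ 8 — no move.
  1: 1 XOR 1 = 0 < 1 — winning move (to 0).
  13: 13 XOR 1 = 12 < 13 — winning move (to 12).
  2: 2 XOR 1 = 3 ≥ 2 — no move.
That gives 3 winning moves.

3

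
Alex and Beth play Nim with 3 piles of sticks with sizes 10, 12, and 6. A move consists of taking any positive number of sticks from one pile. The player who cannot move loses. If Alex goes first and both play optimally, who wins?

Compute the nim-sum pairwise:
10 ⊕ 12 = 6
6 ⊕ 6 = 0
The nim-sum is 0, so this is a P-position: the player to move is in a losing position under optimal play; Alex is about to move from it and so loses — Beth wins.

Beth wins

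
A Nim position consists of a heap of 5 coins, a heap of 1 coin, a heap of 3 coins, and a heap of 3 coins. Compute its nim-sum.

Nim-sum: 5 XOR 1 XOR 3 XOR 3 = 4.

4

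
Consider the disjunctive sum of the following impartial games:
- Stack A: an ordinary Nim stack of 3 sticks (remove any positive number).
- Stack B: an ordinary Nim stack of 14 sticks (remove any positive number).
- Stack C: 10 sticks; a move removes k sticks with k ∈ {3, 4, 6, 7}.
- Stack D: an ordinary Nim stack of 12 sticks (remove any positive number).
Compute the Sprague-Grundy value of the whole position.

Stack A is a plain Nim stack of size 3, so its Grundy value is 3.
Stack B is a plain Nim stack of size 14, so its Grundy value is 14.
For stack C, compute g(0), g(1), … with moves {3, 4, 6, 7}:
k:     0  1  2  3  4  5  6  7  8  9 10
g(k):  0  0  0  1  1  1  2  2  2  3  0
So g(10) = 0.
Stack D is a plain Nim stack of size 12, so its Grundy value is 12.
By the Sprague-Grundy theorem, the Grundy value of a sum of independent games is the XOR of the component values.
Combined value = 3 XOR 14 XOR 0 XOR 12 = 1.

1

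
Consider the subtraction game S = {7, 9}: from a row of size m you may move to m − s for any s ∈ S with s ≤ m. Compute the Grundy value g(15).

Compute g(0), g(1), … for moves {7, 9}:
k:     0  1  2  3  4  5  6  7  8  9 10 11 12 13 14 15
g(k):  0  0  0  0  0  0  0  1  1  1  1  1  1  1  2  2
So g(15) = 2.

2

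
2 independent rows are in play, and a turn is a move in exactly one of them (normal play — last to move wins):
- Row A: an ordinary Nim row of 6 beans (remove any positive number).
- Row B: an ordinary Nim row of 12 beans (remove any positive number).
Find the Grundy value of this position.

10

Row A is a plain Nim row of size 6, so its Grundy value is 6.
Row B is a plain Nim row of size 12, so its Grundy value is 12.
The value of a disjunctive sum is the nim-sum of the parts.
Combined value = 6 XOR 12 = 10.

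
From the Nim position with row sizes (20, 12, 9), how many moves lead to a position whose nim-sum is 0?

Compute the nim-sum pairwise:
20 ^ 12 = 24
24 ^ 9 = 17
The overall nim-sum is X = 17. A row of size p has a winning move iff p XOR X < p (reduce it to p XOR X).
  20: 20 XOR 17 = 5 < 20 — winning move (to 5).
  12: 12 XOR 17 = 29 ≥ 12 — no move.
  9: 9 XOR 17 = 24 ≥ 9 — no move.
That gives 1 winning move.

1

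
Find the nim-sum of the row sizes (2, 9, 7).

Nim-sum: 2 ⊕ 9 ⊕ 7 = 12.

12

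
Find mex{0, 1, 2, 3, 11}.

The values 0, 1, 2, 3 are all present; 4 is the first non-negative integer missing from the set.

4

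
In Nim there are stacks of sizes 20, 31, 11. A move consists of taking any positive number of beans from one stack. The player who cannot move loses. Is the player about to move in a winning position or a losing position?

Compute the nim-sum pairwise:
20 ^ 31 = 11
11 ^ 11 = 0
The nim-sum is 0, so this is a P-position: the player to move is in a losing position under optimal play.

Losing position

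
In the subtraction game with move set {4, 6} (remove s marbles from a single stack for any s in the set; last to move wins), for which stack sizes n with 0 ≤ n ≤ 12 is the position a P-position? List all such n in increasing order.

0, 1, 2, 3, 10, 11, 12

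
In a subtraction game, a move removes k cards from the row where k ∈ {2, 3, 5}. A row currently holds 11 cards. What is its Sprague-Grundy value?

Grundy values for subtraction set {2, 3, 5}:
k:     0  1  2  3  4  5  6  7  8  9 10 11
g(k):  0  0  1  1  2  2  3  0  0  1  1  2
So g(11) = 2.

2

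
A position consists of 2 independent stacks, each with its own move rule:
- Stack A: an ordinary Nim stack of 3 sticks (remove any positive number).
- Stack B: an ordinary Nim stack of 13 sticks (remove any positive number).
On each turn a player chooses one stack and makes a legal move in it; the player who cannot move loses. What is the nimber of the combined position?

Stack A is a plain Nim stack of size 3, so its Grundy value is 3.
Stack B is a plain Nim stack of size 13, so its Grundy value is 13.
By the Sprague-Grundy theorem, the Grundy value of a sum of independent games is the XOR of the component values.
Combined value = 3 ⊕ 13 = 14.

14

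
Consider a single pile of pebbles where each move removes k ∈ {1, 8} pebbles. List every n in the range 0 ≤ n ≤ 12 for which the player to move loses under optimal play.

0, 2, 4, 6, 9, 11

Build the Grundy sequence with g(k) = mex{g(k−s) : s ∈ {1, 8}, s ≤ k}:
g(0) = mex{} = 0
g(1) = mex{0} = 1
g(2) = mex{1} = 0
g(3) = mex{0} = 1
g(4) = mex{1} = 0
g(5) = mex{0} = 1
g(6) = mex{1} = 0
g(7) = mex{0} = 1
g(8) = mex{0,1} = 2
g(9) = mex{1,2} = 0
g(10) = mex{0} = 1
g(11) = mex{1} = 0
g(12) = mex{0} = 1
The P-positions (g = 0) in 0..12 are 0, 2, 4, 6, 9, 11.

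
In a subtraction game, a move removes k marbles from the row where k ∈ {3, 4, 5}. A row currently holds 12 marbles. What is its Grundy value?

1

Build the Grundy sequence with g(k) = mex{g(k−s) : s ∈ {3, 4, 5}, s ≤ k}:
k:     0  1  2  3  4  5  6  7  8  9 10 11 12
g(k):  0  0  0  1  1  1  2  2  0  0  0  1  1
So g(12) = 1.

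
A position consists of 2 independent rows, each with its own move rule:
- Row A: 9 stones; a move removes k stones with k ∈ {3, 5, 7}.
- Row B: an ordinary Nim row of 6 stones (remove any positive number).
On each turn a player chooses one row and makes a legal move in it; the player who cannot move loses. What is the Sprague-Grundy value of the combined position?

Grundy values for row A (subtraction set {3, 5, 7}):
g(0) = mex{} = 0
g(1) = mex{} = 0
g(2) = mex{} = 0
g(3) = mex{0} = 1
g(4) = mex{0} = 1
g(5) = mex{0} = 1
g(6) = mex{0,1} = 2
g(7) = mex{0,1} = 2
g(8) = mex{0,1} = 2
g(9) = mex{0,1,2} = 3
So g(9) = 3.
Row B is a plain Nim row of size 6, so its Grundy value is 6.
By the Sprague-Grundy theorem, the Grundy value of a sum of independent games is the XOR of the component values.
Combined value = 3 ⊕ 6 = 5.

5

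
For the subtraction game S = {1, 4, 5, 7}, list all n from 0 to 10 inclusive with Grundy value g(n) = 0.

0, 2, 8, 10

Grundy values for subtraction set {1, 4, 5, 7}:
g(0) = mex{} = 0
g(1) = mex{0} = 1
g(2) = mex{1} = 0
g(3) = mex{0} = 1
g(4) = mex{0,1} = 2
g(5) = mex{0,1,2} = 3
g(6) = mex{0,1,3} = 2
g(7) = mex{0,1,2} = 3
g(8) = mex{1,2,3} = 0
g(9) = mex{0,2,3} = 1
g(10) = mex{1,2,3} = 0
The P-positions (g = 0) in 0..10 are 0, 2, 8, 10.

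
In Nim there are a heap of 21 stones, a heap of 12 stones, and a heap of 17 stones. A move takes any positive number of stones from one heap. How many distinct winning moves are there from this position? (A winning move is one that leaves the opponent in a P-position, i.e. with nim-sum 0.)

1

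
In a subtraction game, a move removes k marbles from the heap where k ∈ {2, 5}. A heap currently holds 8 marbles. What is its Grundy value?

0

Grundy values for subtraction set {2, 5}:
g(0) = mex{} = 0
g(1) = mex{} = 0
g(2) = mex{0} = 1
g(3) = mex{0} = 1
g(4) = mex{1} = 0
g(5) = mex{0,1} = 2
g(6) = mex{0} = 1
g(7) = mex{1,2} = 0
g(8) = mex{1} = 0
So g(8) = 0.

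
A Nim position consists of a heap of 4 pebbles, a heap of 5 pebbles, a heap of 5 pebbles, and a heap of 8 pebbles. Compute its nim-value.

Write each in binary and XOR column by column:
  0100  (4)
  0101  (5)
  0101  (5)
  1000  (8)
  ----
  1100  (12)

12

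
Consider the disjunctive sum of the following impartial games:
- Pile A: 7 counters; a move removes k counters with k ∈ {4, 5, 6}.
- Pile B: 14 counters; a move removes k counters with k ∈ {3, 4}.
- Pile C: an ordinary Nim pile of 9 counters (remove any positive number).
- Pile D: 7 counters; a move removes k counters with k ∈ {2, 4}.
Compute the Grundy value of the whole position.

Build the Grundy sequence for pile A with g(k) = mex{g(k−s) : s ∈ {4, 5, 6}, s ≤ k}:
g(0) = mex{} = 0
g(1) = mex{} = 0
g(2) = mex{} = 0
g(3) = mex{} = 0
g(4) = mex{0} = 1
g(5) = mex{0} = 1
g(6) = mex{0} = 1
g(7) = mex{0} = 1
So g(7) = 1.
For pile B, compute g(0), g(1), … with moves {3, 4}:
k:     0  1  2  3  4  5  6  7  8  9 10 11 12 13 14
g(k):  0  0  0  1  1  1  2  0  0  0  1  1  1  2  0
So g(14) = 0.
Pile C is a plain Nim pile of size 9, so its Grundy value is 9.
For pile D, compute g(0), g(1), … with moves {2, 4}:
g(0) = mex{} = 0
g(1) = mex{} = 0
g(2) = mex{0} = 1
g(3) = mex{0} = 1
g(4) = mex{0,1} = 2
g(5) = mex{0,1} = 2
g(6) = mex{1,2} = 0
g(7) = mex{1,2} = 0
So g(7) = 0.
The value of a disjunctive sum is the nim-sum of the parts.
Combined value = 1 ⊕ 0 ⊕ 9 ⊕ 0 = 8.

8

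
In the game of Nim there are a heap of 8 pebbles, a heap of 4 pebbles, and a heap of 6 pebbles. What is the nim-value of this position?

Bitwise XOR of the heap sizes:
  1000  (8)
  0100  (4)
  0110  (6)
  ----
  1010  (10)

10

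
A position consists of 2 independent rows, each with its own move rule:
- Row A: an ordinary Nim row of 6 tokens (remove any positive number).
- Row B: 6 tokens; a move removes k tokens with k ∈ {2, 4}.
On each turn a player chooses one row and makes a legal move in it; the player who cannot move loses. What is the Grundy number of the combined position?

6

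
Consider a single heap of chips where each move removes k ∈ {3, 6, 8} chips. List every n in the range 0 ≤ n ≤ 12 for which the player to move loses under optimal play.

Build the Grundy sequence with g(k) = mex{g(k−s) : s ∈ {3, 6, 8}, s ≤ k}:
k:     0  1  2  3  4  5  6  7  8  9 10 11 12
g(k):  0  0  0  1  1  1  2  2  2  3  3  0  0
The P-positions (g = 0) in 0..12 are 0, 1, 2, 11, 12.

0, 1, 2, 11, 12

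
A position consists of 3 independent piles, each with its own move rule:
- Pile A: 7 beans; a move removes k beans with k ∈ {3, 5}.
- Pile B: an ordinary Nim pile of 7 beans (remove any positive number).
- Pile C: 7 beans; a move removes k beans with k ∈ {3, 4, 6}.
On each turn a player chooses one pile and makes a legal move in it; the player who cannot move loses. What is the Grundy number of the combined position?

Build the Grundy sequence for pile A with g(k) = mex{g(k−s) : s ∈ {3, 5}, s ≤ k}:
k:     0  1  2  3  4  5  6  7
g(k):  0  0  0  1  1  1  2  2
So g(7) = 2.
Pile B is a plain Nim pile of size 7, so its Grundy value is 7.
For pile C, compute g(0), g(1), … with moves {3, 4, 6}:
k:     0  1  2  3  4  5  6  7
g(k):  0  0  0  1  1  1  2  2
So g(7) = 2.
The value of a disjunctive sum is the nim-sum of the parts.
Combined value = 2 XOR 7 XOR 2 = 7.

7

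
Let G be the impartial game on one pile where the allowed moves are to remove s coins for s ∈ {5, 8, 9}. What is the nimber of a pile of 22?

1

Grundy values for subtraction set {5, 8, 9}:
k:     0  1  2  3  4  5  6  7  8  9 10 11 12 13 14 15 16 17 18 19 20 21 22
g(k):  0  0  0  0  0  1  1  1  1  1  2  2  2  2  0  0  0  0  0  1  1  1  1
So g(22) = 1.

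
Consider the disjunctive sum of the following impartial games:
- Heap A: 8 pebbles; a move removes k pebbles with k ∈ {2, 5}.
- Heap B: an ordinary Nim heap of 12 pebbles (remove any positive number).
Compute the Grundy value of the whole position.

12

For heap A, compute g(0), g(1), … with moves {2, 5}:
k:     0  1  2  3  4  5  6  7  8
g(k):  0  0  1  1  0  2  1  0  0
So g(8) = 0.
Heap B is a plain Nim heap of size 12, so its Grundy value is 12.
The value of a disjunctive sum is the nim-sum of the parts.
Combined value = 0 XOR 12 = 12.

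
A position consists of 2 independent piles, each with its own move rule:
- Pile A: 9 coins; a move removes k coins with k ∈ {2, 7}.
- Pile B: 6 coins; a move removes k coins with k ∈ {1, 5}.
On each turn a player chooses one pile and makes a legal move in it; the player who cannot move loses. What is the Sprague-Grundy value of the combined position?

0

For pile A, compute g(0), g(1), … with moves {2, 7}:
g(0) = mex{} = 0
g(1) = mex{} = 0
g(2) = mex{0} = 1
g(3) = mex{0} = 1
g(4) = mex{1} = 0
g(5) = mex{1} = 0
g(6) = mex{0} = 1
g(7) = mex{0} = 1
g(8) = mex{0,1} = 2
g(9) = mex{1} = 0
So g(9) = 0.
Grundy values for pile B (subtraction set {1, 5}):
k:     0  1  2  3  4  5  6
g(k):  0  1  0  1  0  1  0
So g(6) = 0.
The value of a disjunctive sum is the nim-sum of the parts.
Combined value = 0 XOR 0 = 0.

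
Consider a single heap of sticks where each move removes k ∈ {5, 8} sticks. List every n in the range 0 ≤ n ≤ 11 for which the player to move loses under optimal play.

0, 1, 2, 3, 4

Build the Grundy sequence with g(k) = mex{g(k−s) : s ∈ {5, 8}, s ≤ k}:
g(0) = mex{} = 0
g(1) = mex{} = 0
g(2) = mex{} = 0
g(3) = mex{} = 0
g(4) = mex{} = 0
g(5) = mex{0} = 1
g(6) = mex{0} = 1
g(7) = mex{0} = 1
g(8) = mex{0} = 1
g(9) = mex{0} = 1
g(10) = mex{0,1} = 2
g(11) = mex{0,1} = 2
The P-positions (g = 0) in 0..11 are 0, 1, 2, 3, 4.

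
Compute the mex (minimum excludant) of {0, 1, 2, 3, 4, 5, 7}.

The values 0, 1, 2, 3, 4, 5 are all present; 6 is the first non-negative integer missing from the set.

6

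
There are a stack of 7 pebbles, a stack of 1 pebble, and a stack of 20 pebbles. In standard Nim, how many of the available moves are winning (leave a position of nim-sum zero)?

1

Bitwise XOR of the heap sizes:
  00111  (7)
  00001  (1)
  10100  (20)
  -----
  10010  (18)
The overall nim-sum is X = 18. A stack of size p has a winning move iff p XOR X < p (reduce it to p XOR X).
  7: 7 XOR 18 = 21 ≥ 7 — no move.
  1: 1 XOR 18 = 19 ≥ 1 — no move.
  20: 20 XOR 18 = 6 < 20 — winning move (to 6).
That gives 1 winning move.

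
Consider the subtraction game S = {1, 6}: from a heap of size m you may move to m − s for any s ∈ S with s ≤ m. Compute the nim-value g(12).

1

Compute g(0), g(1), … for moves {1, 6}:
k:     0  1  2  3  4  5  6  7  8  9 10 11 12
g(k):  0  1  0  1  0  1  2  0  1  0  1  0  1
So g(12) = 1.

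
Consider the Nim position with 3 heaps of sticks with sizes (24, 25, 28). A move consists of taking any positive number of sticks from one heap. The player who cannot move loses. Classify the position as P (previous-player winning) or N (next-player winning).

Compute the nim-sum pairwise:
24 ^ 25 = 1
1 ^ 28 = 29
The nim-sum is 29 ≠ 0, so this is an N-position: the player to move can win.

N-position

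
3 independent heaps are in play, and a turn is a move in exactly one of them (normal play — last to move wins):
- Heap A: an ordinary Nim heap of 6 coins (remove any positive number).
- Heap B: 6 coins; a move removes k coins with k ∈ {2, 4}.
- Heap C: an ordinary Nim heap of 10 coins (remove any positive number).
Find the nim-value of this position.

Heap A is a plain Nim heap of size 6, so its Grundy value is 6.
For heap B, compute g(0), g(1), … with moves {2, 4}:
g(0) = mex{} = 0
g(1) = mex{} = 0
g(2) = mex{0} = 1
g(3) = mex{0} = 1
g(4) = mex{0,1} = 2
g(5) = mex{0,1} = 2
g(6) = mex{1,2} = 0
So g(6) = 0.
Heap C is a plain Nim heap of size 10, so its Grundy value is 10.
By the Sprague-Grundy theorem, the Grundy value of a sum of independent games is the XOR of the component values.
Combined value = 6 XOR 0 XOR 10 = 12.

12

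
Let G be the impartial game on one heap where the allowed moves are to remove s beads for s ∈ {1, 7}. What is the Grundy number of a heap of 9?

1

Build the Grundy sequence with g(k) = mex{g(k−s) : s ∈ {1, 7}, s ≤ k}:
k:     0  1  2  3  4  5  6  7  8  9
g(k):  0  1  0  1  0  1  0  1  0  1
So g(9) = 1.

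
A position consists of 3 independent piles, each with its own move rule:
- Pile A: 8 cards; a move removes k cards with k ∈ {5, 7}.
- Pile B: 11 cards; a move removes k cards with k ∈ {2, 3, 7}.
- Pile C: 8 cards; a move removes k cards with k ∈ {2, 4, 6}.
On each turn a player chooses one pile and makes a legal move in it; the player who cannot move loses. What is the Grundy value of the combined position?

Grundy values for pile A (subtraction set {5, 7}):
g(0) = mex{} = 0
g(1) = mex{} = 0
g(2) = mex{} = 0
g(3) = mex{} = 0
g(4) = mex{} = 0
g(5) = mex{0} = 1
g(6) = mex{0} = 1
g(7) = mex{0} = 1
g(8) = mex{0} = 1
So g(8) = 1.
For pile B, compute g(0), g(1), … with moves {2, 3, 7}:
k:     0  1  2  3  4  5  6  7  8  9 10 11
g(k):  0  0  1  1  2  0  0  1  1  2  0  0
So g(11) = 0.
Build the Grundy sequence for pile C with g(k) = mex{g(k−s) : s ∈ {2, 4, 6}, s ≤ k}:
g(0) = mex{} = 0
g(1) = mex{} = 0
g(2) = mex{0} = 1
g(3) = mex{0} = 1
g(4) = mex{0,1} = 2
g(5) = mex{0,1} = 2
g(6) = mex{0,1,2} = 3
g(7) = mex{0,1,2} = 3
g(8) = mex{1,2,3} = 0
So g(8) = 0.
The value of a disjunctive sum is the nim-sum of the parts.
Combined value = 1 XOR 0 XOR 0 = 1.

1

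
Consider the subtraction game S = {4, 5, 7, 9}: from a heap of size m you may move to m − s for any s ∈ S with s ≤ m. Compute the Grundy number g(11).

Build the Grundy sequence with g(k) = mex{g(k−s) : s ∈ {4, 5, 7, 9}, s ≤ k}:
k:     0  1  2  3  4  5  6  7  8  9 10 11
g(k):  0  0  0  0  1  1  1  1  2  2  2  2
So g(11) = 2.

2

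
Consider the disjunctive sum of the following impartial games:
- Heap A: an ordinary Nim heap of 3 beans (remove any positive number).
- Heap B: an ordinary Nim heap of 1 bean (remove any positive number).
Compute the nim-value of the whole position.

Heap A is a plain Nim heap of size 3, so its Grundy value is 3.
Heap B is a plain Nim heap of size 1, so its Grundy value is 1.
By the Sprague-Grundy theorem, the Grundy value of a sum of independent games is the XOR of the component values.
Combined value = 3 XOR 1 = 2.

2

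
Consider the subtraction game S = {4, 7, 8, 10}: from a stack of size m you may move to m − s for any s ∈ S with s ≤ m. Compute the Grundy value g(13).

3

Grundy values for subtraction set {4, 7, 8, 10}:
g(0) = mex{} = 0
g(1) = mex{} = 0
g(2) = mex{} = 0
g(3) = mex{} = 0
g(4) = mex{0} = 1
g(5) = mex{0} = 1
g(6) = mex{0} = 1
g(7) = mex{0} = 1
g(8) = mex{0,1} = 2
g(9) = mex{0,1} = 2
g(10) = mex{0,1} = 2
g(11) = mex{0,1} = 2
g(12) = mex{0,1,2} = 3
g(13) = mex{0,1,2} = 3
So g(13) = 3.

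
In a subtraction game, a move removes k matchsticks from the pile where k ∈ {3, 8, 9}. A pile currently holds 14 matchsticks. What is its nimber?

2

Compute g(0), g(1), … for moves {3, 8, 9}:
k:     0  1  2  3  4  5  6  7  8  9 10 11 12 13 14
g(k):  0  0  0  1  1  1  0  0  2  1  1  3  0  0  2
So g(14) = 2.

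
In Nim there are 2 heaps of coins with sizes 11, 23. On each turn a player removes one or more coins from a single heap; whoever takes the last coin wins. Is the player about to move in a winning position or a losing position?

In binary:
  01011  (11)
  10111  (23)
  -----
  11100  (28)
The nim-sum is 28 ≠ 0, so this is an N-position: the player to move can win.

Winning position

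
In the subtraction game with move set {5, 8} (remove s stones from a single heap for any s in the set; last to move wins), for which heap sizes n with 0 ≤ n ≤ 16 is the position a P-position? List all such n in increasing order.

0, 1, 2, 3, 4, 13, 14, 15, 16

Grundy values for subtraction set {5, 8}:
k:     0  1  2  3  4  5  6  7  8  9 10 11 12 13 14 15 16
g(k):  0  0  0  0  0  1  1  1  1  1  2  2  2  0  0  0  0
The P-positions (g = 0) in 0..16 are 0, 1, 2, 3, 4, 13, 14, 15, 16.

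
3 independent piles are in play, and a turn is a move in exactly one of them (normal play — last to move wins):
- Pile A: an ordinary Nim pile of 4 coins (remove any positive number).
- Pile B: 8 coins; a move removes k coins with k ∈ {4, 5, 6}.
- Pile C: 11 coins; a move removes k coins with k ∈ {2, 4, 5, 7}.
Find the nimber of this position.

Pile A is a plain Nim pile of size 4, so its Grundy value is 4.
Grundy values for pile B (subtraction set {4, 5, 6}):
k:     0  1  2  3  4  5  6  7  8
g(k):  0  0  0  0  1  1  1  1  2
So g(8) = 2.
For pile C, compute g(0), g(1), … with moves {2, 4, 5, 7}:
k:     0  1  2  3  4  5  6  7  8  9 10 11
g(k):  0  0  1  1  2  2  3  3  4  0  0  1
So g(11) = 1.
By the Sprague-Grundy theorem, the Grundy value of a sum of independent games is the XOR of the component values.
Combined value = 4 XOR 2 XOR 1 = 7.

7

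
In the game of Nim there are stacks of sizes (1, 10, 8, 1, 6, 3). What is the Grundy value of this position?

Bitwise XOR of the heap sizes:
  0001  (1)
  1010  (10)
  1000  (8)
  0001  (1)
  0110  (6)
  0011  (3)
  ----
  0111  (7)

7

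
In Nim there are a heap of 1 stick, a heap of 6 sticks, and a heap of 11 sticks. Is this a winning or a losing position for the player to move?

Winning position

Nim-sum: 1 XOR 6 XOR 11 = 12.
The nim-sum is 12 ≠ 0, so this is an N-position: the player to move can win.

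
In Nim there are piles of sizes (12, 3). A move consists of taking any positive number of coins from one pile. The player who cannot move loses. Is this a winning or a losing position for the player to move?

Winning position

In binary:
  1100  (12)
  0011  (3)
  ----
  1111  (15)
The nim-sum is 15 ≠ 0, so this is an N-position: the player to move can win.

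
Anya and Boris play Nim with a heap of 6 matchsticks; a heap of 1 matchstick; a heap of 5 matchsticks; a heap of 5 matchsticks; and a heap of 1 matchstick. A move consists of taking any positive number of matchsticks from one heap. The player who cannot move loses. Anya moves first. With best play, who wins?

Anya wins

Nim-sum: 6 XOR 1 XOR 5 XOR 5 XOR 1 = 6.
The nim-sum is 6 ≠ 0, so this is an N-position: the player to move can win; Anya has a winning move.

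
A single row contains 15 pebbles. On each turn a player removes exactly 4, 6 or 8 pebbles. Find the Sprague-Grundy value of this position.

0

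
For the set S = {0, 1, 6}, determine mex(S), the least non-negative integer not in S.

The values 0, 1 are all present; 2 is the first non-negative integer missing from the set.

2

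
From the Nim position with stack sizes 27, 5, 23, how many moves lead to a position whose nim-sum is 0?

1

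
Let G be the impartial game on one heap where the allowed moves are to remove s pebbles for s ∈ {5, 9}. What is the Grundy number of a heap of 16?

0

Grundy values for subtraction set {5, 9}:
k:     0  1  2  3  4  5  6  7  8  9 10 11 12 13 14 15 16
g(k):  0  0  0  0  0  1  1  1  1  1  2  2  2  2  0  0  0
So g(16) = 0.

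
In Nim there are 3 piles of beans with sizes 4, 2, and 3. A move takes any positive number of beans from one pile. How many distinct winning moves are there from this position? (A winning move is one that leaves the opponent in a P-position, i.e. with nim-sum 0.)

1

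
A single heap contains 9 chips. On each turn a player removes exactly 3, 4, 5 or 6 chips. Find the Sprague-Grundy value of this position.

Compute g(0), g(1), … for moves {3, 4, 5, 6}:
k:     0  1  2  3  4  5  6  7  8  9
g(k):  0  0  0  1  1  1  2  2  2  0
So g(9) = 0.

0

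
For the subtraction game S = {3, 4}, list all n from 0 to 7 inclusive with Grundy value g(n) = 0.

0, 1, 2, 7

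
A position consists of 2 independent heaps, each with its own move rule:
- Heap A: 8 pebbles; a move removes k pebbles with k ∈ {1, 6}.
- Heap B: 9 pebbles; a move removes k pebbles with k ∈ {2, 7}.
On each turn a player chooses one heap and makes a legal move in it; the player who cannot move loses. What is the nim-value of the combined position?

1

For heap A, compute g(0), g(1), … with moves {1, 6}:
k:     0  1  2  3  4  5  6  7  8
g(k):  0  1  0  1  0  1  2  0  1
So g(8) = 1.
Build the Grundy sequence for heap B with g(k) = mex{g(k−s) : s ∈ {2, 7}, s ≤ k}:
g(0) = mex{} = 0
g(1) = mex{} = 0
g(2) = mex{0} = 1
g(3) = mex{0} = 1
g(4) = mex{1} = 0
g(5) = mex{1} = 0
g(6) = mex{0} = 1
g(7) = mex{0} = 1
g(8) = mex{0,1} = 2
g(9) = mex{1} = 0
So g(9) = 0.
The value of a disjunctive sum is the nim-sum of the parts.
Combined value = 1 ⊕ 0 = 1.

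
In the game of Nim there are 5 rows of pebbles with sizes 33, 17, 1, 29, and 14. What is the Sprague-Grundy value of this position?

Compute the nim-sum pairwise:
33 XOR 17 = 48
48 XOR 1 = 49
49 XOR 29 = 44
44 XOR 14 = 34

34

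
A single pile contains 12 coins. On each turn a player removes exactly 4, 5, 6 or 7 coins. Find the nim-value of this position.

Build the Grundy sequence with g(k) = mex{g(k−s) : s ∈ {4, 5, 6, 7}, s ≤ k}:
g(0) = mex{} = 0
g(1) = mex{} = 0
g(2) = mex{} = 0
g(3) = mex{} = 0
g(4) = mex{0} = 1
g(5) = mex{0} = 1
g(6) = mex{0} = 1
g(7) = mex{0} = 1
g(8) = mex{0,1} = 2
g(9) = mex{0,1} = 2
g(10) = mex{0,1} = 2
g(11) = mex{1} = 0
g(12) = mex{1,2} = 0
So g(12) = 0.

0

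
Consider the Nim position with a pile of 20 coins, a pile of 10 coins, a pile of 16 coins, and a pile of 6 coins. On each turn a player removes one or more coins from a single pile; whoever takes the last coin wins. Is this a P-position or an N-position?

Compute the nim-sum pairwise:
20 XOR 10 = 30
30 XOR 16 = 14
14 XOR 6 = 8
The nim-sum is 8 ≠ 0, so this is an N-position: the player to move can win.

N-position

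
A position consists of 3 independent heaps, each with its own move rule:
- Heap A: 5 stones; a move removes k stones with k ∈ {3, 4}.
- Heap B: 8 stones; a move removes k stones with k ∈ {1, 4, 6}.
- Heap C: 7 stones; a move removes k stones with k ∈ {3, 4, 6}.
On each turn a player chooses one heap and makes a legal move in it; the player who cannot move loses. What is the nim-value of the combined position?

2

For heap A, compute g(0), g(1), … with moves {3, 4}:
g(0) = mex{} = 0
g(1) = mex{} = 0
g(2) = mex{} = 0
g(3) = mex{0} = 1
g(4) = mex{0} = 1
g(5) = mex{0} = 1
So g(5) = 1.
Build the Grundy sequence for heap B with g(k) = mex{g(k−s) : s ∈ {1, 4, 6}, s ≤ k}:
g(0) = mex{} = 0
g(1) = mex{0} = 1
g(2) = mex{1} = 0
g(3) = mex{0} = 1
g(4) = mex{0,1} = 2
g(5) = mex{1,2} = 0
g(6) = mex{0} = 1
g(7) = mex{1} = 0
g(8) = mex{0,2} = 1
So g(8) = 1.
For heap C, compute g(0), g(1), … with moves {3, 4, 6}:
g(0) = mex{} = 0
g(1) = mex{} = 0
g(2) = mex{} = 0
g(3) = mex{0} = 1
g(4) = mex{0} = 1
g(5) = mex{0} = 1
g(6) = mex{0,1} = 2
g(7) = mex{0,1} = 2
So g(7) = 2.
By the Sprague-Grundy theorem, the Grundy value of a sum of independent games is the XOR of the component values.
Combined value = 1 ⊕ 1 ⊕ 2 = 2.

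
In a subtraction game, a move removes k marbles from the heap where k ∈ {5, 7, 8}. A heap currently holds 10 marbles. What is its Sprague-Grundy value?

Grundy values for subtraction set {5, 7, 8}:
g(0) = mex{} = 0
g(1) = mex{} = 0
g(2) = mex{} = 0
g(3) = mex{} = 0
g(4) = mex{} = 0
g(5) = mex{0} = 1
g(6) = mex{0} = 1
g(7) = mex{0} = 1
g(8) = mex{0} = 1
g(9) = mex{0} = 1
g(10) = mex{0,1} = 2
So g(10) = 2.

2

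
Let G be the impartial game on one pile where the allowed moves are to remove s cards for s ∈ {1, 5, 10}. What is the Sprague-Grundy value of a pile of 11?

Grundy values for subtraction set {1, 5, 10}:
k:     0  1  2  3  4  5  6  7  8  9 10 11
g(k):  0  1  0  1  0  1  0  1  0  1  2  3
So g(11) = 3.

3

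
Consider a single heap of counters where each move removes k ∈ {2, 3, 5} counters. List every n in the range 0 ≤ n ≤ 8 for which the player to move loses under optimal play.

0, 1, 7, 8

Build the Grundy sequence with g(k) = mex{g(k−s) : s ∈ {2, 3, 5}, s ≤ k}:
g(0) = mex{} = 0
g(1) = mex{} = 0
g(2) = mex{0} = 1
g(3) = mex{0} = 1
g(4) = mex{0,1} = 2
g(5) = mex{0,1} = 2
g(6) = mex{0,1,2} = 3
g(7) = mex{1,2} = 0
g(8) = mex{1,2,3} = 0
The P-positions (g = 0) in 0..8 are 0, 1, 7, 8.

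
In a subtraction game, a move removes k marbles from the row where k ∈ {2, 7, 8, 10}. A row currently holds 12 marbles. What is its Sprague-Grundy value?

2

Compute g(0), g(1), … for moves {2, 7, 8, 10}:
k:     0  1  2  3  4  5  6  7  8  9 10 11 12
g(k):  0  0  1  1  0  0  1  1  2  2  3  3  2
So g(12) = 2.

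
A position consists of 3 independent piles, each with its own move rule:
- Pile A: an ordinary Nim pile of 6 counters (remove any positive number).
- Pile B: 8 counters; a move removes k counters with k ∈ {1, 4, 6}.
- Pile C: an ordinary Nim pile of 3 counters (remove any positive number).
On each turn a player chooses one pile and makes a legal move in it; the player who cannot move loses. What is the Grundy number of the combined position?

4

Pile A is a plain Nim pile of size 6, so its Grundy value is 6.
Grundy values for pile B (subtraction set {1, 4, 6}):
k:     0  1  2  3  4  5  6  7  8
g(k):  0  1  0  1  2  0  1  0  1
So g(8) = 1.
Pile C is a plain Nim pile of size 3, so its Grundy value is 3.
By the Sprague-Grundy theorem, the Grundy value of a sum of independent games is the XOR of the component values.
Combined value = 6 ⊕ 1 ⊕ 3 = 4.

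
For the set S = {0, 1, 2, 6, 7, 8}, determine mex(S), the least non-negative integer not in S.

3

The values 0, 1, 2 are all present; 3 is the first non-negative integer missing from the set.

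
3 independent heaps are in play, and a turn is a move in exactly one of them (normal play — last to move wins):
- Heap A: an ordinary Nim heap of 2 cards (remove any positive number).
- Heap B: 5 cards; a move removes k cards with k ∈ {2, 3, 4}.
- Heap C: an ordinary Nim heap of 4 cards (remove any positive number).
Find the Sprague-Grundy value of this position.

4

Heap A is a plain Nim heap of size 2, so its Grundy value is 2.
Grundy values for heap B (subtraction set {2, 3, 4}):
k:     0  1  2  3  4  5
g(k):  0  0  1  1  2  2
So g(5) = 2.
Heap C is a plain Nim heap of size 4, so its Grundy value is 4.
The value of a disjunctive sum is the nim-sum of the parts.
Combined value = 2 ⊕ 2 ⊕ 4 = 4.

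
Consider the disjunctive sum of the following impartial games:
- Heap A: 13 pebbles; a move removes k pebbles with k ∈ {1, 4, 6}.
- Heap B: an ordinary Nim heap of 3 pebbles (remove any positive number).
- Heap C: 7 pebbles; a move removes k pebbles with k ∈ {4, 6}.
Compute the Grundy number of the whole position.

For heap A, compute g(0), g(1), … with moves {1, 4, 6}:
g(0) = mex{} = 0
g(1) = mex{0} = 1
g(2) = mex{1} = 0
g(3) = mex{0} = 1
g(4) = mex{0,1} = 2
g(5) = mex{1,2} = 0
g(6) = mex{0} = 1
g(7) = mex{1} = 0
g(8) = mex{0,2} = 1
g(9) = mex{0,1} = 2
g(10) = mex{1,2} = 0
g(11) = mex{0} = 1
g(12) = mex{1} = 0
g(13) = mex{0,2} = 1
So g(13) = 1.
Heap B is a plain Nim heap of size 3, so its Grundy value is 3.
For heap C, compute g(0), g(1), … with moves {4, 6}:
g(0) = mex{} = 0
g(1) = mex{} = 0
g(2) = mex{} = 0
g(3) = mex{} = 0
g(4) = mex{0} = 1
g(5) = mex{0} = 1
g(6) = mex{0} = 1
g(7) = mex{0} = 1
So g(7) = 1.
By the Sprague-Grundy theorem, the Grundy value of a sum of independent games is the XOR of the component values.
Combined value = 1 ⊕ 3 ⊕ 1 = 3.

3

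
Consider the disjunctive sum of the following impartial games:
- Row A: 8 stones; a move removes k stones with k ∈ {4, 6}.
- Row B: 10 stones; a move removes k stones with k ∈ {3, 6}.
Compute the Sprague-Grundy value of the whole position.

2

Grundy values for row A (subtraction set {4, 6}):
g(0) = mex{} = 0
g(1) = mex{} = 0
g(2) = mex{} = 0
g(3) = mex{} = 0
g(4) = mex{0} = 1
g(5) = mex{0} = 1
g(6) = mex{0} = 1
g(7) = mex{0} = 1
g(8) = mex{0,1} = 2
So g(8) = 2.
Build the Grundy sequence for row B with g(k) = mex{g(k−s) : s ∈ {3, 6}, s ≤ k}:
k:     0  1  2  3  4  5  6  7  8  9 10
g(k):  0  0  0  1  1  1  2  2  2  0  0
So g(10) = 0.
The value of a disjunctive sum is the nim-sum of the parts.
Combined value = 2 ⊕ 0 = 2.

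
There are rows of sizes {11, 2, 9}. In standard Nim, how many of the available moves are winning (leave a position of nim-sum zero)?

0

Nim-sum: 11 ⊕ 2 ⊕ 9 = 0.
The nim-sum is already 0, so every move leaves a nonzero nim-sum — there are no winning moves.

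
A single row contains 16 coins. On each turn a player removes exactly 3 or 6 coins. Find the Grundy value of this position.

Compute g(0), g(1), … for moves {3, 6}:
k:     0  1  2  3  4  5  6  7  8  9 10 11 12 13 14 15 16
g(k):  0  0  0  1  1  1  2  2  2  0  0  0  1  1  1  2  2
So g(16) = 2.

2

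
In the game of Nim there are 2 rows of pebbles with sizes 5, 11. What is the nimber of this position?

14

Bitwise XOR of the heap sizes:
  0101  (5)
  1011  (11)
  ----
  1110  (14)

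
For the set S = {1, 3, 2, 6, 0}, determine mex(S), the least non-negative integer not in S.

4

The values 0, 1, 2, 3 are all present; 4 is the first non-negative integer missing from the set.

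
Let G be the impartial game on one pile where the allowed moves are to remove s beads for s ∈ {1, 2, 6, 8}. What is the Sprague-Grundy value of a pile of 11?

1

Grundy values for subtraction set {1, 2, 6, 8}:
k:     0  1  2  3  4  5  6  7  8  9 10 11
g(k):  0  1  2  0  1  2  3  0  1  2  0  1
So g(11) = 1.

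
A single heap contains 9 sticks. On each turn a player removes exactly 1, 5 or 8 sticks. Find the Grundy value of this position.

3

Build the Grundy sequence with g(k) = mex{g(k−s) : s ∈ {1, 5, 8}, s ≤ k}:
k:     0  1  2  3  4  5  6  7  8  9
g(k):  0  1  0  1  0  1  0  1  2  3
So g(9) = 3.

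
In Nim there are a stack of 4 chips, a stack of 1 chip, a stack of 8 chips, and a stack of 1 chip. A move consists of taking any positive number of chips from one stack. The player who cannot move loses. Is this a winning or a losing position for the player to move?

Winning position

Nim-sum: 4 ⊕ 1 ⊕ 8 ⊕ 1 = 12.
The nim-sum is 12 ≠ 0, so this is an N-position: the player to move can win.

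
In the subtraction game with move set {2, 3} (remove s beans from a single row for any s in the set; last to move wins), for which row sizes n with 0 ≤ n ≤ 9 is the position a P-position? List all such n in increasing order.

0, 1, 5, 6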